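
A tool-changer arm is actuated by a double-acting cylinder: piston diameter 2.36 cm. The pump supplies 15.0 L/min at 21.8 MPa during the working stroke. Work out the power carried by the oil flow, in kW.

Hydraulic power = P × Q

W ≈ 5.45 kW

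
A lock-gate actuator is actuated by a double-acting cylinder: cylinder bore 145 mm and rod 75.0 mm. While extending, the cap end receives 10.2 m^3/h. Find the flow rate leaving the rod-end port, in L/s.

Q_out ≈ 2.08 L/s

Cap-side area A_cap = π/4 × (145 mm)² = 16510 mm^2
Rod-side annular area A_ann = π/4 × (145² − 75.0²) = 12100 mm^2
Piston speed v = Q_in/A_cap; rod-end outflow Q_out = v × A_ann = Q_in × A_ann/A_cap.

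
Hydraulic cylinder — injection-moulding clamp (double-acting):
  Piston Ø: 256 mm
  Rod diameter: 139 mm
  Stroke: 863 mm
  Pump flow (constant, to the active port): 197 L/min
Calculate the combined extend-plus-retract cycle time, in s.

Cap-side area A_cap = π/4 × (256 mm)² = 51470 mm^2
Rod-side annular area A_ann = π/4 × (256² − 139²) = 36300 mm^2
t_ext = A_cap·L/Q = 13.53 s
t_ret = A_ann·L/Q = 9.540 s
t_cycle = t_ext + t_ret

t ≈ 23.1 s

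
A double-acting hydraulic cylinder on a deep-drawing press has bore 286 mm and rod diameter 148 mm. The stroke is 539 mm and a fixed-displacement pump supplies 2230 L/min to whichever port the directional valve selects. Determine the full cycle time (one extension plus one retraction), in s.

t ≈ 1.61 s

Cap-side area A_cap = π/4 × (286 mm)² = 64240 mm^2
Rod-side annular area A_ann = π/4 × (286² − 148²) = 47040 mm^2
t_ext = A_cap·L/Q = 0.9317 s
t_ret = A_ann·L/Q = 0.6822 s
t_cycle = t_ext + t_ret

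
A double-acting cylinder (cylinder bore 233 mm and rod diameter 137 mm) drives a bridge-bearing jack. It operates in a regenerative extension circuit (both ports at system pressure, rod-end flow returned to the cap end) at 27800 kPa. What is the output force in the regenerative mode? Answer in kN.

F ≈ 410 kN

With equal pressure on both faces, forces on the annular region cancel; the net push is pressure × rod cross-section.
Rod cross-section A_rod = π/4 × (137 mm)² = 14740 mm^2
F = P × A_rod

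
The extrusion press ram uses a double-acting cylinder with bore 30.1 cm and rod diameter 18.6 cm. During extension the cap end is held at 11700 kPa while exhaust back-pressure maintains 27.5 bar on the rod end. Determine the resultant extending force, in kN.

Cap-side area A_cap = π/4 × (30.1 cm)² = 711.6 cm^2
Rod-side annular area A_ann = π/4 × (30.1² − 18.6²) = 439.9 cm^2
Net thrust = P_cap·A_cap − P_rod·A_ann = 832.5 kN − 121.0 kN

F ≈ 712 kN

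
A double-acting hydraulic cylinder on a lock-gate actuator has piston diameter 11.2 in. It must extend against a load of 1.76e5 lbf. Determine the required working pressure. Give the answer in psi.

P ≈ 1790 psi

Cap-side area A_cap = π/4 × (11.2 in)² = 98.52 in^2
P = F / A = 1.76e5 lbf / A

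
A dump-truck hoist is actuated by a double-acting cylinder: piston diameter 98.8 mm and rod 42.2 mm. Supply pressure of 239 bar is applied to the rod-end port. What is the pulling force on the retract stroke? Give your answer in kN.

Rod-side annular area A_ann = π/4 × (98.8² − 42.2²) = 6268 mm^2
On retraction the pressure acts on the annular area (bore minus rod).
F = P × A_ann

F ≈ 150 kN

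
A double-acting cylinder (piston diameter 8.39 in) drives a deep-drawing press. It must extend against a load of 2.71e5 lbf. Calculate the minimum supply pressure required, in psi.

P ≈ 4900 psi

Cap-side area A_cap = π/4 × (8.39 in)² = 55.29 in^2
P = F / A = 2.71e5 lbf / A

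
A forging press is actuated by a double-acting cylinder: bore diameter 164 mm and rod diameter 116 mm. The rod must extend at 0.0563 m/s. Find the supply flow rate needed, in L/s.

Cap-side area A_cap = π/4 × (164 mm)² = 21120 mm^2
Q = A × v

Q ≈ 1.19 L/s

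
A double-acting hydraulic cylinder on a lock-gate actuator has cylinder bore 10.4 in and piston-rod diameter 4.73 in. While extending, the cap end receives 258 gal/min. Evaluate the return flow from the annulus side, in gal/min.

Q_out ≈ 205 gal/min

Cap-side area A_cap = π/4 × (10.4 in)² = 84.95 in^2
Rod-side annular area A_ann = π/4 × (10.4² − 4.73²) = 67.38 in^2
Piston speed v = Q_in/A_cap; rod-end outflow Q_out = v × A_ann = Q_in × A_ann/A_cap.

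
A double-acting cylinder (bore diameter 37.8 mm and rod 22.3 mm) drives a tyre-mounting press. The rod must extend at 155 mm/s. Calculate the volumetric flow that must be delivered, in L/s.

Q ≈ 0.174 L/s

Cap-side area A_cap = π/4 × (37.8 mm)² = 1122 mm^2
Q = A × v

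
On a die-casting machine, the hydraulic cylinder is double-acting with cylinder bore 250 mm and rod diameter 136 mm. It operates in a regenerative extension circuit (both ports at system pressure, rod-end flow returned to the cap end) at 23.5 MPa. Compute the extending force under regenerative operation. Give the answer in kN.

With equal pressure on both faces, forces on the annular region cancel; the net push is pressure × rod cross-section.
Rod cross-section A_rod = π/4 × (136 mm)² = 14530 mm^2
F = P × A_rod

F ≈ 341 kN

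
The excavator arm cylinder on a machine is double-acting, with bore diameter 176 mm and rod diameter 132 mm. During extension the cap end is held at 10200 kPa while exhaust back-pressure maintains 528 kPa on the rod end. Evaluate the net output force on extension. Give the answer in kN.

Cap-side area A_cap = π/4 × (176 mm)² = 24330 mm^2
Rod-side annular area A_ann = π/4 × (176² − 132²) = 10640 mm^2
Net thrust = P_cap·A_cap − P_rod·A_ann = 248.2 kN − 5.620 kN

F ≈ 243 kN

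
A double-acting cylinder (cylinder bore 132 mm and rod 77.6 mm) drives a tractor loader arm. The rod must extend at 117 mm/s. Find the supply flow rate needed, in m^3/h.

Q ≈ 5.76 m^3/h

Cap-side area A_cap = π/4 × (132 mm)² = 13680 mm^2
Q = A × v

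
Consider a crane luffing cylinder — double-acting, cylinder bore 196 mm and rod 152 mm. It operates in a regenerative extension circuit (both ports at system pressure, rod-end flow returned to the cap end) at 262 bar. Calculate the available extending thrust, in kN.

With equal pressure on both faces, forces on the annular region cancel; the net push is pressure × rod cross-section.
Rod cross-section A_rod = π/4 × (152 mm)² = 18150 mm^2
F = P × A_rod

F ≈ 475 kN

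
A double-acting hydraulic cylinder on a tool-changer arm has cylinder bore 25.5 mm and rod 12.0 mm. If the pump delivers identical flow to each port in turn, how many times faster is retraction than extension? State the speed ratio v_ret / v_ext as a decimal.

Cap-side area A_cap = π/4 × (25.5 mm)² = 510.7 mm^2
Rod-side annular area A_ann = π/4 × (25.5² − 12.0²) = 397.6 mm^2
For equal Q, v ∝ 1/A, so v_ret/v_ext = A_cap/A_ann.

v_ret/v_ext ≈ 1.28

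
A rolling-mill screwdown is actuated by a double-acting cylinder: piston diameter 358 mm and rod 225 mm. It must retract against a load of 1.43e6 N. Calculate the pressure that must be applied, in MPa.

P ≈ 23.5 MPa

Rod-side annular area A_ann = π/4 × (358² − 225²) = 60900 mm^2
Retraction: pressure acts on the annular area.
P = F / A = 1.43e6 N / A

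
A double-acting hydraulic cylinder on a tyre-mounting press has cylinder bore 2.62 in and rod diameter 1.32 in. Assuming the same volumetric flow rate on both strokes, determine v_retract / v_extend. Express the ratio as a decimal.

Cap-side area A_cap = π/4 × (2.62 in)² = 5.391 in^2
Rod-side annular area A_ann = π/4 × (2.62² − 1.32²) = 4.023 in^2
For equal Q, v ∝ 1/A, so v_ret/v_ext = A_cap/A_ann.

v_ret/v_ext ≈ 1.34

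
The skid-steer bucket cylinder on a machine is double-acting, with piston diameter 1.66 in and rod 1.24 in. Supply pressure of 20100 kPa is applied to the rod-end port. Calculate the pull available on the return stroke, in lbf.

F ≈ 2790 lbf

Rod-side annular area A_ann = π/4 × (1.66² − 1.24²) = 0.9566 in^2
On retraction the pressure acts on the annular area (bore minus rod).
F = P × A_ann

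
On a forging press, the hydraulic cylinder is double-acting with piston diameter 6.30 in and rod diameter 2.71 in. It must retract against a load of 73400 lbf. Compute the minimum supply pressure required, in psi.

P ≈ 2890 psi

Rod-side annular area A_ann = π/4 × (6.30² − 2.71²) = 25.40 in^2
Retraction: pressure acts on the annular area.
P = F / A = 73400 lbf / A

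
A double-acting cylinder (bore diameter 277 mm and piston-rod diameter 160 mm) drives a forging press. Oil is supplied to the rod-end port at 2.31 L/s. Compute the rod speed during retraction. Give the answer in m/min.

Rod-side annular area A_ann = π/4 × (277² − 160²) = 40160 mm^2
Flow into the rod-end port fills the annular volume.
v = Q / A

v ≈ 3.45 m/min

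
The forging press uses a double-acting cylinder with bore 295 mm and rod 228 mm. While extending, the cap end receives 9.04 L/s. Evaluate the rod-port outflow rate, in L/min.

Q_out ≈ 218 L/min

Cap-side area A_cap = π/4 × (295 mm)² = 68350 mm^2
Rod-side annular area A_ann = π/4 × (295² − 228²) = 27520 mm^2
Piston speed v = Q_in/A_cap; rod-end outflow Q_out = v × A_ann = Q_in × A_ann/A_cap.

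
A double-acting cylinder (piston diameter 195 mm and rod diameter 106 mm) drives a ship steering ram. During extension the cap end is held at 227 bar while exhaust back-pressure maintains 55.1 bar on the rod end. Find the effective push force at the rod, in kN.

Cap-side area A_cap = π/4 × (195 mm)² = 29860 mm^2
Rod-side annular area A_ann = π/4 × (195² − 106²) = 21040 mm^2
Net thrust = P_cap·A_cap − P_rod·A_ann = 677.9 kN − 115.9 kN

F ≈ 562 kN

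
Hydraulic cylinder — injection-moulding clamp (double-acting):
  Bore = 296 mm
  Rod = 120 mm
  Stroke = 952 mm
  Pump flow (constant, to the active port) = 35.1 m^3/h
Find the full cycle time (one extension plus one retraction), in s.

t ≈ 12.3 s

Cap-side area A_cap = π/4 × (296 mm)² = 68810 mm^2
Rod-side annular area A_ann = π/4 × (296² − 120²) = 57500 mm^2
t_ext = A_cap·L/Q = 6.719 s
t_ret = A_ann·L/Q = 5.615 s
t_cycle = t_ext + t_ret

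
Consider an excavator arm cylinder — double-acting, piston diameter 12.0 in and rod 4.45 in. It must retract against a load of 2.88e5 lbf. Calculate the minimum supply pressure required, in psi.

Rod-side annular area A_ann = π/4 × (12.0² − 4.45²) = 97.54 in^2
Retraction: pressure acts on the annular area.
P = F / A = 2.88e5 lbf / A

P ≈ 2950 psi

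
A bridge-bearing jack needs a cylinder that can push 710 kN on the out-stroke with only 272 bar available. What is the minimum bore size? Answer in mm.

D ≈ 182 mm

Extension force acts on the full piston face: F = P × (π/4)D².
D = √(4F / (πP)) = √(4 × 710 kN / (π × 272 bar))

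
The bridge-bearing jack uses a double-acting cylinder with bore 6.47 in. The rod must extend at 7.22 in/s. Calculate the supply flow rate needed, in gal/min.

Q ≈ 61.7 gal/min

Cap-side area A_cap = π/4 × (6.47 in)² = 32.88 in^2
Q = A × v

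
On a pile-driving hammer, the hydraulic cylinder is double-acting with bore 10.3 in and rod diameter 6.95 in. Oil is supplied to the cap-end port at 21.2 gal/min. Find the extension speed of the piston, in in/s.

v ≈ 0.980 in/s

Cap-side area A_cap = π/4 × (10.3 in)² = 83.32 in^2
v = Q / A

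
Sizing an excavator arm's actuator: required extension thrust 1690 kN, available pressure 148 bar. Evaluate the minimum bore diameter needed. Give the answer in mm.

D ≈ 381 mm

Extension force acts on the full piston face: F = P × (π/4)D².
D = √(4F / (πP)) = √(4 × 1690 kN / (π × 148 bar))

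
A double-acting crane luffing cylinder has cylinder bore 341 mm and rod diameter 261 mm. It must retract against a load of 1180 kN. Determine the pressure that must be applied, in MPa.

P ≈ 31.2 MPa

Rod-side annular area A_ann = π/4 × (341² − 261²) = 37820 mm^2
Retraction: pressure acts on the annular area.
P = F / A = 1180 kN / A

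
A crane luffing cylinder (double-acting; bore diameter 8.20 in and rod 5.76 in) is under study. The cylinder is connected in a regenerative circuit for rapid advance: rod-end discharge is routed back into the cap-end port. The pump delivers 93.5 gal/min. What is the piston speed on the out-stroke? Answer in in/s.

In regeneration the rod-end outflow joins the pump flow into the cap end, so the net volume the pump must supply per unit advance equals the rod cross-section area.
Rod cross-section A_rod = π/4 × (5.76 in)² = 26.06 in^2
v = Q_pump / A_rod

v ≈ 13.8 in/s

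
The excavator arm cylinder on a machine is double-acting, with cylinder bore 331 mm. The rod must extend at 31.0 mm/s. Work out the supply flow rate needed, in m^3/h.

Q ≈ 9.60 m^3/h

Cap-side area A_cap = π/4 × (331 mm)² = 86050 mm^2
Q = A × v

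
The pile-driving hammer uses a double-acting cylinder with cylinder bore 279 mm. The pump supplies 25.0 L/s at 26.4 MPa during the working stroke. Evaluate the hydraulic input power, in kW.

Hydraulic power = P × Q

W ≈ 660 kW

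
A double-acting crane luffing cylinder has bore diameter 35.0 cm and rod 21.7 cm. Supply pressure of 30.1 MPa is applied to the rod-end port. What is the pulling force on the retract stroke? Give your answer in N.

F ≈ 1.78e6 N

Rod-side annular area A_ann = π/4 × (35.0² − 21.7²) = 592.3 cm^2
On retraction the pressure acts on the annular area (bore minus rod).
F = P × A_ann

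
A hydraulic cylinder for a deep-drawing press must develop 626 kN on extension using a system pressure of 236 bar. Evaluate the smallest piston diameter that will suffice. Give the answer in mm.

D ≈ 184 mm

Extension force acts on the full piston face: F = P × (π/4)D².
D = √(4F / (πP)) = √(4 × 626 kN / (π × 236 bar))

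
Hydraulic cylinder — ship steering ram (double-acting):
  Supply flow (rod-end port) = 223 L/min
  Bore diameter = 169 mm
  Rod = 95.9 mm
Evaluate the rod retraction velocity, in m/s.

v ≈ 0.244 m/s

Rod-side annular area A_ann = π/4 × (169² − 95.9²) = 15210 mm^2
Flow into the rod-end port fills the annular volume.
v = Q / A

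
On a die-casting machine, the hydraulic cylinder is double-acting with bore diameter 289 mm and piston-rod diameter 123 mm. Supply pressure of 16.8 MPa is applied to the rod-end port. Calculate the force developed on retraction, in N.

F ≈ 9.02e5 N

Rod-side annular area A_ann = π/4 × (289² − 123²) = 53710 mm^2
On retraction the pressure acts on the annular area (bore minus rod).
F = P × A_ann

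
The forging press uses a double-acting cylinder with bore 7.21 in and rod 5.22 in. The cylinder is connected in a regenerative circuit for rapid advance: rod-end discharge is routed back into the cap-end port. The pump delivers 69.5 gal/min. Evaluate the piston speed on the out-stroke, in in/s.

In regeneration the rod-end outflow joins the pump flow into the cap end, so the net volume the pump must supply per unit advance equals the rod cross-section area.
Rod cross-section A_rod = π/4 × (5.22 in)² = 21.40 in^2
v = Q_pump / A_rod

v ≈ 12.5 in/s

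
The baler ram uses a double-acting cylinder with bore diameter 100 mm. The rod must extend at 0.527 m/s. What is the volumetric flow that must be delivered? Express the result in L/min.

Q ≈ 248 L/min

Cap-side area A_cap = π/4 × (100 mm)² = 7854 mm^2
Q = A × v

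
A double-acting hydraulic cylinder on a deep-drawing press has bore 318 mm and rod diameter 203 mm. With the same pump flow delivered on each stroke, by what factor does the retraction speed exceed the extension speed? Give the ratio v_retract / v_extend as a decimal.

v_ret/v_ext ≈ 1.69

Cap-side area A_cap = π/4 × (318 mm)² = 79420 mm^2
Rod-side annular area A_ann = π/4 × (318² − 203²) = 47060 mm^2
For equal Q, v ∝ 1/A, so v_ret/v_ext = A_cap/A_ann.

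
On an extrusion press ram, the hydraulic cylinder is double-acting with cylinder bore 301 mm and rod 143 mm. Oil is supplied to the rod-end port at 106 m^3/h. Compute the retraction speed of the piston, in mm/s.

Rod-side annular area A_ann = π/4 × (301² − 143²) = 55100 mm^2
Flow into the rod-end port fills the annular volume.
v = Q / A

v ≈ 534 mm/s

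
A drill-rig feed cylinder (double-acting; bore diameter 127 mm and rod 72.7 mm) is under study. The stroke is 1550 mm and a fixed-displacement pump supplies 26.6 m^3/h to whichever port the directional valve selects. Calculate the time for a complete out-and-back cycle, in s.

t ≈ 4.44 s

Cap-side area A_cap = π/4 × (127 mm)² = 12670 mm^2
Rod-side annular area A_ann = π/4 × (127² − 72.7²) = 8517 mm^2
t_ext = A_cap·L/Q = 2.657 s
t_ret = A_ann·L/Q = 1.787 s
t_cycle = t_ext + t_ret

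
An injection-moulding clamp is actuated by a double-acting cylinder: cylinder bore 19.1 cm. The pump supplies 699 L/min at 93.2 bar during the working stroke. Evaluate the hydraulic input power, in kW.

Hydraulic power = P × Q

W ≈ 109 kW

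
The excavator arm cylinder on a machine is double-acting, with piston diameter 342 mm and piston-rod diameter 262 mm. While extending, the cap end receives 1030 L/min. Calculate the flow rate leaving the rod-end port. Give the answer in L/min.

Cap-side area A_cap = π/4 × (342 mm)² = 91860 mm^2
Rod-side annular area A_ann = π/4 × (342² − 262²) = 37950 mm^2
Piston speed v = Q_in/A_cap; rod-end outflow Q_out = v × A_ann = Q_in × A_ann/A_cap.

Q_out ≈ 426 L/min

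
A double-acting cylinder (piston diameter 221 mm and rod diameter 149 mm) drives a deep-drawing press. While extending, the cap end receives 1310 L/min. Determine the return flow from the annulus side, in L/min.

Cap-side area A_cap = π/4 × (221 mm)² = 38360 mm^2
Rod-side annular area A_ann = π/4 × (221² − 149²) = 20920 mm^2
Piston speed v = Q_in/A_cap; rod-end outflow Q_out = v × A_ann = Q_in × A_ann/A_cap.

Q_out ≈ 715 L/min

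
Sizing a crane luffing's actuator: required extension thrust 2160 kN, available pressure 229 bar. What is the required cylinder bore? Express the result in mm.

Extension force acts on the full piston face: F = P × (π/4)D².
D = √(4F / (πP)) = √(4 × 2160 kN / (π × 229 bar))

D ≈ 347 mm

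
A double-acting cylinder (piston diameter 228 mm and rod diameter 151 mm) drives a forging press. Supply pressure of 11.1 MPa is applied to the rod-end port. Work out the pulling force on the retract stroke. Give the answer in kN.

F ≈ 254 kN

Rod-side annular area A_ann = π/4 × (228² − 151²) = 22920 mm^2
On retraction the pressure acts on the annular area (bore minus rod).
F = P × A_ann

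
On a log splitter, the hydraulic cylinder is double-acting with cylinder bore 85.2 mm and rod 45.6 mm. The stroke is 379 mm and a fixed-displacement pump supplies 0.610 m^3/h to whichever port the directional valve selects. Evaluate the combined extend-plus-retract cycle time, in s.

Cap-side area A_cap = π/4 × (85.2 mm)² = 5701 mm^2
Rod-side annular area A_ann = π/4 × (85.2² − 45.6²) = 4068 mm^2
t_ext = A_cap·L/Q = 12.75 s
t_ret = A_ann·L/Q = 9.099 s
t_cycle = t_ext + t_ret

t ≈ 21.9 s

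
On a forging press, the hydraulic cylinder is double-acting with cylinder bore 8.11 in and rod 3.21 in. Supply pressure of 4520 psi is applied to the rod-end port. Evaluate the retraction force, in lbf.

F ≈ 1.97e5 lbf

Rod-side annular area A_ann = π/4 × (8.11² − 3.21²) = 43.56 in^2
On retraction the pressure acts on the annular area (bore minus rod).
F = P × A_ann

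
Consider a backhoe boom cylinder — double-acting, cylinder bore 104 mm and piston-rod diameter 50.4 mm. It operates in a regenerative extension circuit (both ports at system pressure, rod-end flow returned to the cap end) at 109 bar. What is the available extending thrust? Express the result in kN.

With equal pressure on both faces, forces on the annular region cancel; the net push is pressure × rod cross-section.
Rod cross-section A_rod = π/4 × (50.4 mm)² = 1995 mm^2
F = P × A_rod

F ≈ 21.7 kN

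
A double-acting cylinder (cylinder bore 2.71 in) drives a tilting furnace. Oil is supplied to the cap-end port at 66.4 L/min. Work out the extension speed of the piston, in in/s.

v ≈ 11.7 in/s

Cap-side area A_cap = π/4 × (2.71 in)² = 5.768 in^2
v = Q / A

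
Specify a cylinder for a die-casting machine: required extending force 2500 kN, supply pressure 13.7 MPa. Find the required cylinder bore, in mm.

D ≈ 482 mm

Extension force acts on the full piston face: F = P × (π/4)D².
D = √(4F / (πP)) = √(4 × 2500 kN / (π × 13.7 MPa))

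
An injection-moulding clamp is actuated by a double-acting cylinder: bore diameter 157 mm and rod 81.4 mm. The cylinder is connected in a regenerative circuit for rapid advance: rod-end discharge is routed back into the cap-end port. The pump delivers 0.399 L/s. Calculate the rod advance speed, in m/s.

In regeneration the rod-end outflow joins the pump flow into the cap end, so the net volume the pump must supply per unit advance equals the rod cross-section area.
Rod cross-section A_rod = π/4 × (81.4 mm)² = 5204 mm^2
v = Q_pump / A_rod

v ≈ 0.0767 m/s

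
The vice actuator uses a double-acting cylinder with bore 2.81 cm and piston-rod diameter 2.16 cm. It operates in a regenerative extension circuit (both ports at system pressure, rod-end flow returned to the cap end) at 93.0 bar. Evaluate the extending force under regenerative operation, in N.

F ≈ 3410 N

With equal pressure on both faces, forces on the annular region cancel; the net push is pressure × rod cross-section.
Rod cross-section A_rod = π/4 × (2.16 cm)² = 3.664 cm^2
F = P × A_rod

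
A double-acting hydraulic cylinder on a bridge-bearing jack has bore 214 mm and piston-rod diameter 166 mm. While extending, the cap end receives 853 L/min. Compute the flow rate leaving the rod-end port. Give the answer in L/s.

Cap-side area A_cap = π/4 × (214 mm)² = 35970 mm^2
Rod-side annular area A_ann = π/4 × (214² − 166²) = 14330 mm^2
Piston speed v = Q_in/A_cap; rod-end outflow Q_out = v × A_ann = Q_in × A_ann/A_cap.

Q_out ≈ 5.66 L/s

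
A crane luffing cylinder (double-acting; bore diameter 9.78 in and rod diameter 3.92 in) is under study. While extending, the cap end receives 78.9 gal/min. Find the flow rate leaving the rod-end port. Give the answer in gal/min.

Q_out ≈ 66.2 gal/min

Cap-side area A_cap = π/4 × (9.78 in)² = 75.12 in^2
Rod-side annular area A_ann = π/4 × (9.78² − 3.92²) = 63.05 in^2
Piston speed v = Q_in/A_cap; rod-end outflow Q_out = v × A_ann = Q_in × A_ann/A_cap.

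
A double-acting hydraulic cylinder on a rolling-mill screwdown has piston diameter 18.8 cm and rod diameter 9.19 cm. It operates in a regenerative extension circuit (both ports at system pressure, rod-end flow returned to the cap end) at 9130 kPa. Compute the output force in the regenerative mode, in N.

F ≈ 60600 N

With equal pressure on both faces, forces on the annular region cancel; the net push is pressure × rod cross-section.
Rod cross-section A_rod = π/4 × (9.19 cm)² = 66.33 cm^2
F = P × A_rod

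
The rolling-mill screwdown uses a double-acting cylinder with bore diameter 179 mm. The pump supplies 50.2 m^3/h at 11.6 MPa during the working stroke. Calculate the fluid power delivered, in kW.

W ≈ 162 kW

Hydraulic power = P × Q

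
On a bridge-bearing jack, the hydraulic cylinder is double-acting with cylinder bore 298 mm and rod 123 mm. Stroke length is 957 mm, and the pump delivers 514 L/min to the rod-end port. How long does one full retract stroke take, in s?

t ≈ 6.46 s

Rod-side annular area A_ann = π/4 × (298² − 123²) = 57860 mm^2
Swept volume V = A × L; t = V / Q = A·L / Q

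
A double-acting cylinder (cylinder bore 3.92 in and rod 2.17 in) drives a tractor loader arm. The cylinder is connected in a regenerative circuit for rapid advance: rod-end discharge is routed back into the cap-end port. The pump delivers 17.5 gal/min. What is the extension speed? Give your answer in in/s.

v ≈ 18.2 in/s

In regeneration the rod-end outflow joins the pump flow into the cap end, so the net volume the pump must supply per unit advance equals the rod cross-section area.
Rod cross-section A_rod = π/4 × (2.17 in)² = 3.698 in^2
v = Q_pump / A_rod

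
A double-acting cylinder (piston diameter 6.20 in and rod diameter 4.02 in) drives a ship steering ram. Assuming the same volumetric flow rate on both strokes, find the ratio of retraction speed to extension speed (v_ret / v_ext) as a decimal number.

v_ret/v_ext ≈ 1.73

Cap-side area A_cap = π/4 × (6.20 in)² = 30.19 in^2
Rod-side annular area A_ann = π/4 × (6.20² − 4.02²) = 17.50 in^2
For equal Q, v ∝ 1/A, so v_ret/v_ext = A_cap/A_ann.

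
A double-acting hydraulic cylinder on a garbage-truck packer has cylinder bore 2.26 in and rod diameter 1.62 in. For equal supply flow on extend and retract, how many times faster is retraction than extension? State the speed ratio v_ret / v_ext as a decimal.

v_ret/v_ext ≈ 2.06

Cap-side area A_cap = π/4 × (2.26 in)² = 4.011 in^2
Rod-side annular area A_ann = π/4 × (2.26² − 1.62²) = 1.950 in^2
For equal Q, v ∝ 1/A, so v_ret/v_ext = A_cap/A_ann.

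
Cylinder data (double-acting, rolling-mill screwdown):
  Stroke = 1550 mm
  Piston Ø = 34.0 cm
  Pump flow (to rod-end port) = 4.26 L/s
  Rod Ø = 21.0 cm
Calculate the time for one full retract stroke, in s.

t ≈ 20.4 s

Rod-side annular area A_ann = π/4 × (34.0² − 21.0²) = 561.6 cm^2
Swept volume V = A × L; t = V / Q = A·L / Q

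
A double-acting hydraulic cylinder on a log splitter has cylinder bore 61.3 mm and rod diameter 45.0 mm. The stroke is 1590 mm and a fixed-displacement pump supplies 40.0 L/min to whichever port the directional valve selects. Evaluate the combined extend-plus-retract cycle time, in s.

Cap-side area A_cap = π/4 × (61.3 mm)² = 2951 mm^2
Rod-side annular area A_ann = π/4 × (61.3² − 45.0²) = 1361 mm^2
t_ext = A_cap·L/Q = 7.039 s
t_ret = A_ann·L/Q = 3.246 s
t_cycle = t_ext + t_ret

t ≈ 10.3 s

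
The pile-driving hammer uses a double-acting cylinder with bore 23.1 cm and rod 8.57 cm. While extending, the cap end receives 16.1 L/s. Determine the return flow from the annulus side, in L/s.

Q_out ≈ 13.9 L/s

Cap-side area A_cap = π/4 × (23.1 cm)² = 419.1 cm^2
Rod-side annular area A_ann = π/4 × (23.1² − 8.57²) = 361.4 cm^2
Piston speed v = Q_in/A_cap; rod-end outflow Q_out = v × A_ann = Q_in × A_ann/A_cap.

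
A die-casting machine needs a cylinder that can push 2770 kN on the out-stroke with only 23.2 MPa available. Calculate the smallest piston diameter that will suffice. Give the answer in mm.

Extension force acts on the full piston face: F = P × (π/4)D².
D = √(4F / (πP)) = √(4 × 2770 kN / (π × 23.2 MPa))

D ≈ 390 mm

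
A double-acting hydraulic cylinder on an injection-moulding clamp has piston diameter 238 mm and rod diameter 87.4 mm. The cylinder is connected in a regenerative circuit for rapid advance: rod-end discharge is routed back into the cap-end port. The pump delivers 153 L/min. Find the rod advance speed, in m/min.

v ≈ 25.5 m/min

In regeneration the rod-end outflow joins the pump flow into the cap end, so the net volume the pump must supply per unit advance equals the rod cross-section area.
Rod cross-section A_rod = π/4 × (87.4 mm)² = 5999 mm^2
v = Q_pump / A_rod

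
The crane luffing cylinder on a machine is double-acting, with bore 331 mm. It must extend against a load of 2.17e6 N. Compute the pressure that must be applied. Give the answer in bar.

Cap-side area A_cap = π/4 × (331 mm)² = 86050 mm^2
P = F / A = 2.17e6 N / A

P ≈ 252 bar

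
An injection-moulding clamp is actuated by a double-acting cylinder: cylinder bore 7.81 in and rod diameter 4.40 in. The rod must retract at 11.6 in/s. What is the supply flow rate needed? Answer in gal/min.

Q ≈ 98.5 gal/min

Rod-side annular area A_ann = π/4 × (7.81² − 4.40²) = 32.70 in^2
Q = A × v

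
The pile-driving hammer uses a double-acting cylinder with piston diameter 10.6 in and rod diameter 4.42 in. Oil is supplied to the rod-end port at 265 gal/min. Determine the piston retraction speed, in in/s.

v ≈ 14.0 in/s

Rod-side annular area A_ann = π/4 × (10.6² − 4.42²) = 72.90 in^2
Flow into the rod-end port fills the annular volume.
v = Q / A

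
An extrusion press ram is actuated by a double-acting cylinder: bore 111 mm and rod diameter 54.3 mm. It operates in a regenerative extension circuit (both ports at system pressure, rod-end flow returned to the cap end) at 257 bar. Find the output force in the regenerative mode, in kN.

F ≈ 59.5 kN

With equal pressure on both faces, forces on the annular region cancel; the net push is pressure × rod cross-section.
Rod cross-section A_rod = π/4 × (54.3 mm)² = 2316 mm^2
F = P × A_rod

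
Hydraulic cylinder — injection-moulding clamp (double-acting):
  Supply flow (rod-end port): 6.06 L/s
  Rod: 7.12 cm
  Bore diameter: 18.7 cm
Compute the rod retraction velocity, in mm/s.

v ≈ 258 mm/s

Rod-side annular area A_ann = π/4 × (18.7² − 7.12²) = 234.8 cm^2
Flow into the rod-end port fills the annular volume.
v = Q / A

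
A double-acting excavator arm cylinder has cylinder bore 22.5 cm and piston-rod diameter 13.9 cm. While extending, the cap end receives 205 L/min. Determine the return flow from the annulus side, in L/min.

Q_out ≈ 127 L/min

Cap-side area A_cap = π/4 × (22.5 cm)² = 397.6 cm^2
Rod-side annular area A_ann = π/4 × (22.5² − 13.9²) = 245.9 cm^2
Piston speed v = Q_in/A_cap; rod-end outflow Q_out = v × A_ann = Q_in × A_ann/A_cap.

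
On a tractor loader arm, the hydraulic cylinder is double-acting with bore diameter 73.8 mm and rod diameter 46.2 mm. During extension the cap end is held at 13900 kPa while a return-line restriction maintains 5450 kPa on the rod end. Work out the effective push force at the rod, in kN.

Cap-side area A_cap = π/4 × (73.8 mm)² = 4278 mm^2
Rod-side annular area A_ann = π/4 × (73.8² − 46.2²) = 2601 mm^2
Net thrust = P_cap·A_cap − P_rod·A_ann = 59.46 kN − 14.18 kN

F ≈ 45.3 kN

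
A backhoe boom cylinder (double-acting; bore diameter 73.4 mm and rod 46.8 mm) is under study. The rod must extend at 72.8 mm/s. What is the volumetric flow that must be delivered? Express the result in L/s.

Cap-side area A_cap = π/4 × (73.4 mm)² = 4231 mm^2
Q = A × v

Q ≈ 0.308 L/s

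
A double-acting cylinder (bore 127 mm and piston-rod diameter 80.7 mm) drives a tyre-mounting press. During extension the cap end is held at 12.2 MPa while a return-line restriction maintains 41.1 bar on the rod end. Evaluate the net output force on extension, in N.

F ≈ 1.24e5 N

Cap-side area A_cap = π/4 × (127 mm)² = 12670 mm^2
Rod-side annular area A_ann = π/4 × (127² − 80.7²) = 7553 mm^2
Net thrust = P_cap·A_cap − P_rod·A_ann = 1.545e5 N − 31040 N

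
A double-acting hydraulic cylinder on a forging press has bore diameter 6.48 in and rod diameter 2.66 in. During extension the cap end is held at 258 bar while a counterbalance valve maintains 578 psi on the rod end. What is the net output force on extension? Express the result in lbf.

F ≈ 1.08e5 lbf

Cap-side area A_cap = π/4 × (6.48 in)² = 32.98 in^2
Rod-side annular area A_ann = π/4 × (6.48² − 2.66²) = 27.42 in^2
Net thrust = P_cap·A_cap − P_rod·A_ann = 1.234e5 lbf − 15850 lbf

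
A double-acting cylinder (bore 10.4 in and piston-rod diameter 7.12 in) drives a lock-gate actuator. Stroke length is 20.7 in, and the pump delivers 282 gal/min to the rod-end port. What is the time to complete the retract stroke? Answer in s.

t ≈ 0.861 s

Rod-side annular area A_ann = π/4 × (10.4² − 7.12²) = 45.13 in^2
Swept volume V = A × L; t = V / Q = A·L / Q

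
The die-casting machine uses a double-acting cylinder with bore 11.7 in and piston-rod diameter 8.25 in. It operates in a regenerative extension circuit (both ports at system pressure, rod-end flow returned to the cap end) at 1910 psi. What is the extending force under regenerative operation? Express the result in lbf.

With equal pressure on both faces, forces on the annular region cancel; the net push is pressure × rod cross-section.
Rod cross-section A_rod = π/4 × (8.25 in)² = 53.46 in^2
F = P × A_rod

F ≈ 1.02e5 lbf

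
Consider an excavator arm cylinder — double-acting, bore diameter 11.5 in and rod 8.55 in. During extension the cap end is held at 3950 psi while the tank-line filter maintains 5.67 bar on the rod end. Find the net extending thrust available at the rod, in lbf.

F ≈ 4.06e5 lbf

Cap-side area A_cap = π/4 × (11.5 in)² = 103.9 in^2
Rod-side annular area A_ann = π/4 × (11.5² − 8.55²) = 46.45 in^2
Net thrust = P_cap·A_cap − P_rod·A_ann = 4.103e5 lbf − 3820 lbf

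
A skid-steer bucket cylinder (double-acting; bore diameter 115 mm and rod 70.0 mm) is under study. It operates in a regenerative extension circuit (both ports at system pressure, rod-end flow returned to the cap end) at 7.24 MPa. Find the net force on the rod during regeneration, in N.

F ≈ 27900 N

With equal pressure on both faces, forces on the annular region cancel; the net push is pressure × rod cross-section.
Rod cross-section A_rod = π/4 × (70.0 mm)² = 3848 mm^2
F = P × A_rod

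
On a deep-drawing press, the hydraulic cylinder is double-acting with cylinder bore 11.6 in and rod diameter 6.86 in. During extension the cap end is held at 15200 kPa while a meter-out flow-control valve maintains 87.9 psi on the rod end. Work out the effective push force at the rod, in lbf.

F ≈ 2.27e5 lbf

Cap-side area A_cap = π/4 × (11.6 in)² = 105.7 in^2
Rod-side annular area A_ann = π/4 × (11.6² − 6.86²) = 68.72 in^2
Net thrust = P_cap·A_cap − P_rod·A_ann = 2.330e5 lbf − 6041 lbf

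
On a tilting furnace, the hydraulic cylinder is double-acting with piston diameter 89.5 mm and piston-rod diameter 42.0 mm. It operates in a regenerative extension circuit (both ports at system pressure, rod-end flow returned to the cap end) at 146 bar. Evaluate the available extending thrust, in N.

With equal pressure on both faces, forces on the annular region cancel; the net push is pressure × rod cross-section.
Rod cross-section A_rod = π/4 × (42.0 mm)² = 1385 mm^2
F = P × A_rod

F ≈ 20200 N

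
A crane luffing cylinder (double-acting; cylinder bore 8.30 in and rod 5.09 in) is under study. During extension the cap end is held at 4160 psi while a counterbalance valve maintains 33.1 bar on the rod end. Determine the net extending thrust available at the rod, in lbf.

F ≈ 2.09e5 lbf

Cap-side area A_cap = π/4 × (8.30 in)² = 54.11 in^2
Rod-side annular area A_ann = π/4 × (8.30² − 5.09²) = 33.76 in^2
Net thrust = P_cap·A_cap − P_rod·A_ann = 2.251e5 lbf − 16210 lbf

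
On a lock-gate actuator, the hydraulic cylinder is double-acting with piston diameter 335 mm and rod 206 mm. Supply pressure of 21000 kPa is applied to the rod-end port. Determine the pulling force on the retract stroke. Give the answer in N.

F ≈ 1.15e6 N

Rod-side annular area A_ann = π/4 × (335² − 206²) = 54810 mm^2
On retraction the pressure acts on the annular area (bore minus rod).
F = P × A_ann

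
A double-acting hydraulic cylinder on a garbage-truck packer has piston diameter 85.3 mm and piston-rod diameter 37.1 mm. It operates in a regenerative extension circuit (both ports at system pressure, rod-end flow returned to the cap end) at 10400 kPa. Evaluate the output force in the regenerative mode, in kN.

With equal pressure on both faces, forces on the annular region cancel; the net push is pressure × rod cross-section.
Rod cross-section A_rod = π/4 × (37.1 mm)² = 1081 mm^2
F = P × A_rod

F ≈ 11.2 kN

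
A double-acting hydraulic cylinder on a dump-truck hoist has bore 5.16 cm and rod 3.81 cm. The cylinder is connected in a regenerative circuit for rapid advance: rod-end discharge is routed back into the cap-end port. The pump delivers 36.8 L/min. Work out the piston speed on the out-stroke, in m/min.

In regeneration the rod-end outflow joins the pump flow into the cap end, so the net volume the pump must supply per unit advance equals the rod cross-section area.
Rod cross-section A_rod = π/4 × (3.81 cm)² = 11.40 cm^2
v = Q_pump / A_rod

v ≈ 32.3 m/min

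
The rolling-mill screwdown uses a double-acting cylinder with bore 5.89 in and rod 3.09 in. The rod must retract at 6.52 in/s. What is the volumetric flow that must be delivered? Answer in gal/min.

Rod-side annular area A_ann = π/4 × (5.89² − 3.09²) = 19.75 in^2
Q = A × v

Q ≈ 33.4 gal/min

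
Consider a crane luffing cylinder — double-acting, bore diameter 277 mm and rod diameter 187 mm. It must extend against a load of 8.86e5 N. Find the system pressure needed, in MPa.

Cap-side area A_cap = π/4 × (277 mm)² = 60260 mm^2
P = F / A = 8.86e5 N / A

P ≈ 14.7 MPa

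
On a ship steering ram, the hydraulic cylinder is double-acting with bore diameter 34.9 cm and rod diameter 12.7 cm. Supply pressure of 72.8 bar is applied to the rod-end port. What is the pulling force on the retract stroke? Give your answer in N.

Rod-side annular area A_ann = π/4 × (34.9² − 12.7²) = 829.9 cm^2
On retraction the pressure acts on the annular area (bore minus rod).
F = P × A_ann

F ≈ 6.04e5 N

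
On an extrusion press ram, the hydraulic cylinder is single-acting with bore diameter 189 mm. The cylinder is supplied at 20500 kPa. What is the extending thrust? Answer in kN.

F ≈ 575 kN

Cap-side area A_cap = π/4 × (189 mm)² = 28060 mm^2
F = P × A_cap = 20500 kPa × A_cap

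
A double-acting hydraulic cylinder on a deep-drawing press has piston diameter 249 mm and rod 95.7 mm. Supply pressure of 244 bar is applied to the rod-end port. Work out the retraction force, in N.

F ≈ 1.01e6 N

Rod-side annular area A_ann = π/4 × (249² − 95.7²) = 41500 mm^2
On retraction the pressure acts on the annular area (bore minus rod).
F = P × A_ann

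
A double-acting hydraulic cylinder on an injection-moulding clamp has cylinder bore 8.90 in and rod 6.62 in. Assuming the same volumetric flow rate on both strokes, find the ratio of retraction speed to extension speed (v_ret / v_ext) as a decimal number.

Cap-side area A_cap = π/4 × (8.90 in)² = 62.21 in^2
Rod-side annular area A_ann = π/4 × (8.90² − 6.62²) = 27.79 in^2
For equal Q, v ∝ 1/A, so v_ret/v_ext = A_cap/A_ann.

v_ret/v_ext ≈ 2.24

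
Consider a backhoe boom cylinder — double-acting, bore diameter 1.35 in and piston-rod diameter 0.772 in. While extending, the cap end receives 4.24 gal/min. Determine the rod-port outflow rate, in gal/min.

Q_out ≈ 2.85 gal/min

Cap-side area A_cap = π/4 × (1.35 in)² = 1.431 in^2
Rod-side annular area A_ann = π/4 × (1.35² − 0.772²) = 0.9633 in^2
Piston speed v = Q_in/A_cap; rod-end outflow Q_out = v × A_ann = Q_in × A_ann/A_cap.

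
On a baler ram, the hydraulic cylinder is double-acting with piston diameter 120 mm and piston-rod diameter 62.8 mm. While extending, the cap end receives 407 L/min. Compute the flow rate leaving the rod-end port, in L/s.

Cap-side area A_cap = π/4 × (120 mm)² = 11310 mm^2
Rod-side annular area A_ann = π/4 × (120² − 62.8²) = 8212 mm^2
Piston speed v = Q_in/A_cap; rod-end outflow Q_out = v × A_ann = Q_in × A_ann/A_cap.

Q_out ≈ 4.93 L/s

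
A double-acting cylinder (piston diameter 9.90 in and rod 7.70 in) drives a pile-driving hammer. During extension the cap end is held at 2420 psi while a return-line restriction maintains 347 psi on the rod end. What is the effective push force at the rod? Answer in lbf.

Cap-side area A_cap = π/4 × (9.90 in)² = 76.98 in^2
Rod-side annular area A_ann = π/4 × (9.90² − 7.70²) = 30.41 in^2
Net thrust = P_cap·A_cap − P_rod·A_ann = 1.863e5 lbf − 10550 lbf

F ≈ 1.76e5 lbf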